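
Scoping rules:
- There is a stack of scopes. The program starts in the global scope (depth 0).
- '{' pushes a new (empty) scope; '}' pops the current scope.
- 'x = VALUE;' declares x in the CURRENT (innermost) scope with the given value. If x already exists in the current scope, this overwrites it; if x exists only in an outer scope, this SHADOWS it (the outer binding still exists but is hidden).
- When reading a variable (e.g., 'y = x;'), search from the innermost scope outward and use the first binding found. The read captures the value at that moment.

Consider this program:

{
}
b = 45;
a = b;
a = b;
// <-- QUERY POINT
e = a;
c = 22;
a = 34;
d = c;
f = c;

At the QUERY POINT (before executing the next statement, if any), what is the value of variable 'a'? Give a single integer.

Answer: 45

Derivation:
Step 1: enter scope (depth=1)
Step 2: exit scope (depth=0)
Step 3: declare b=45 at depth 0
Step 4: declare a=(read b)=45 at depth 0
Step 5: declare a=(read b)=45 at depth 0
Visible at query point: a=45 b=45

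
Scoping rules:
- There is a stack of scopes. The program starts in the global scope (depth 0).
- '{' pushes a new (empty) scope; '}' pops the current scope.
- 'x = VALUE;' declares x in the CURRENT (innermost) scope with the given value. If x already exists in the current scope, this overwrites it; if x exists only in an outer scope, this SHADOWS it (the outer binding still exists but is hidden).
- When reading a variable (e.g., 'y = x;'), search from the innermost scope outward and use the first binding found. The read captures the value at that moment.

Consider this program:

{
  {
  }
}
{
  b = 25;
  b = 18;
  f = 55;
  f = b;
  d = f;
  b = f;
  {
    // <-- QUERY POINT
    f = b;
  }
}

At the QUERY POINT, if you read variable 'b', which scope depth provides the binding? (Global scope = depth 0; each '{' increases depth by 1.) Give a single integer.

Step 1: enter scope (depth=1)
Step 2: enter scope (depth=2)
Step 3: exit scope (depth=1)
Step 4: exit scope (depth=0)
Step 5: enter scope (depth=1)
Step 6: declare b=25 at depth 1
Step 7: declare b=18 at depth 1
Step 8: declare f=55 at depth 1
Step 9: declare f=(read b)=18 at depth 1
Step 10: declare d=(read f)=18 at depth 1
Step 11: declare b=(read f)=18 at depth 1
Step 12: enter scope (depth=2)
Visible at query point: b=18 d=18 f=18

Answer: 1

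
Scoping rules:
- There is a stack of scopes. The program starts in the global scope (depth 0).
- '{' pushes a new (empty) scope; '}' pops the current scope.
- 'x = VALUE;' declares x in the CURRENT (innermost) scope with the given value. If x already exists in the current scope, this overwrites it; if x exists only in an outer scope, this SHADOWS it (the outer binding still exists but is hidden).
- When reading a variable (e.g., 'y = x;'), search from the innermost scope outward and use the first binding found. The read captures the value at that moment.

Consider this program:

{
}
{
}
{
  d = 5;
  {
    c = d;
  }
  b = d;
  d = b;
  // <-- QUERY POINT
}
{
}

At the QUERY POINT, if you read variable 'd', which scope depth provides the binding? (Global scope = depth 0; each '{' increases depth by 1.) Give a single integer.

Step 1: enter scope (depth=1)
Step 2: exit scope (depth=0)
Step 3: enter scope (depth=1)
Step 4: exit scope (depth=0)
Step 5: enter scope (depth=1)
Step 6: declare d=5 at depth 1
Step 7: enter scope (depth=2)
Step 8: declare c=(read d)=5 at depth 2
Step 9: exit scope (depth=1)
Step 10: declare b=(read d)=5 at depth 1
Step 11: declare d=(read b)=5 at depth 1
Visible at query point: b=5 d=5

Answer: 1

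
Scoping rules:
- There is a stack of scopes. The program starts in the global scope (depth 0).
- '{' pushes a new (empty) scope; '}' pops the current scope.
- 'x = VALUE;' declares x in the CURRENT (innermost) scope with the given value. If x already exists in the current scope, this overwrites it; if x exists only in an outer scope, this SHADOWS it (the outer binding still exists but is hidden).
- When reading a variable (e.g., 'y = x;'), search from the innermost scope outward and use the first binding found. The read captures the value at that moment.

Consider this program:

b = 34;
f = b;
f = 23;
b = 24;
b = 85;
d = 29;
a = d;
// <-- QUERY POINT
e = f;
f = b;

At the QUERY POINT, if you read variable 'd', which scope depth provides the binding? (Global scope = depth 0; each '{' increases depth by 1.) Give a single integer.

Answer: 0

Derivation:
Step 1: declare b=34 at depth 0
Step 2: declare f=(read b)=34 at depth 0
Step 3: declare f=23 at depth 0
Step 4: declare b=24 at depth 0
Step 5: declare b=85 at depth 0
Step 6: declare d=29 at depth 0
Step 7: declare a=(read d)=29 at depth 0
Visible at query point: a=29 b=85 d=29 f=23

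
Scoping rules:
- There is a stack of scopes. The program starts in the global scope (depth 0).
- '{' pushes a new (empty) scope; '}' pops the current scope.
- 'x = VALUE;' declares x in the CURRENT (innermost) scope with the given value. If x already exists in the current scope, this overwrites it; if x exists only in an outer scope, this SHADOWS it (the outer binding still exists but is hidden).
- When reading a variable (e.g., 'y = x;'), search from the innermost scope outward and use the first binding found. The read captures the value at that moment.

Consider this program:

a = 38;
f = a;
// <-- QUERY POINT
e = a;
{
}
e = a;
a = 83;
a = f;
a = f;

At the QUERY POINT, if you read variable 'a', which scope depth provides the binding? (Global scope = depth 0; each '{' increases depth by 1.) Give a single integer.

Step 1: declare a=38 at depth 0
Step 2: declare f=(read a)=38 at depth 0
Visible at query point: a=38 f=38

Answer: 0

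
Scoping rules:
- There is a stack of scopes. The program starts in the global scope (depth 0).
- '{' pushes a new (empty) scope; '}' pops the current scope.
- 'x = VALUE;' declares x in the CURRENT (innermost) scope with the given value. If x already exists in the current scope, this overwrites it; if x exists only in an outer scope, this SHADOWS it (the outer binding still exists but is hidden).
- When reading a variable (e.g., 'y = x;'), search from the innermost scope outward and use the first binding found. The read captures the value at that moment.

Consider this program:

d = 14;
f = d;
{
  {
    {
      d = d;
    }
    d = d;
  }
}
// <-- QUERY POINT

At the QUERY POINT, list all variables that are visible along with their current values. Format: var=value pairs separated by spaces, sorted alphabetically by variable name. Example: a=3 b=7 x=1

Answer: d=14 f=14

Derivation:
Step 1: declare d=14 at depth 0
Step 2: declare f=(read d)=14 at depth 0
Step 3: enter scope (depth=1)
Step 4: enter scope (depth=2)
Step 5: enter scope (depth=3)
Step 6: declare d=(read d)=14 at depth 3
Step 7: exit scope (depth=2)
Step 8: declare d=(read d)=14 at depth 2
Step 9: exit scope (depth=1)
Step 10: exit scope (depth=0)
Visible at query point: d=14 f=14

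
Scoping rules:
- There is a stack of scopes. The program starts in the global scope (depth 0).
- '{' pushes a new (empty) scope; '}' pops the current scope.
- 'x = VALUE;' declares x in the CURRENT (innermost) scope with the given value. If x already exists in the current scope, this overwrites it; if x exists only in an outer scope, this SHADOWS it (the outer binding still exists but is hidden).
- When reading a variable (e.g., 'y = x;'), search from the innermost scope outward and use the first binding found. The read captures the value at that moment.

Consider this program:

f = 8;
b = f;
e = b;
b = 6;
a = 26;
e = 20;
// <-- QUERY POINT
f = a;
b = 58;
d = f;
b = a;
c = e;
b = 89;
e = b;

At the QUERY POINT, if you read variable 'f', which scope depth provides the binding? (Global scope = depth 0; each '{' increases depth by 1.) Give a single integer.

Step 1: declare f=8 at depth 0
Step 2: declare b=(read f)=8 at depth 0
Step 3: declare e=(read b)=8 at depth 0
Step 4: declare b=6 at depth 0
Step 5: declare a=26 at depth 0
Step 6: declare e=20 at depth 0
Visible at query point: a=26 b=6 e=20 f=8

Answer: 0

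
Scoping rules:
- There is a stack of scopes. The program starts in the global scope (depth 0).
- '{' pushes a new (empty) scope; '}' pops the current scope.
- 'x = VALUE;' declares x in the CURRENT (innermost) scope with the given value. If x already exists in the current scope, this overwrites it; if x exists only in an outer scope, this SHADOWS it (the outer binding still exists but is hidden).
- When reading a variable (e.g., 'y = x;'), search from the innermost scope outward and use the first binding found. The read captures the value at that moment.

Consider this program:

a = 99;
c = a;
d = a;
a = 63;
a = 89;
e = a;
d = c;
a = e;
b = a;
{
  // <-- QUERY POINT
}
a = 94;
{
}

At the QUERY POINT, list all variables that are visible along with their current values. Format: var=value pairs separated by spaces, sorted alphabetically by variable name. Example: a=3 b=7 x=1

Answer: a=89 b=89 c=99 d=99 e=89

Derivation:
Step 1: declare a=99 at depth 0
Step 2: declare c=(read a)=99 at depth 0
Step 3: declare d=(read a)=99 at depth 0
Step 4: declare a=63 at depth 0
Step 5: declare a=89 at depth 0
Step 6: declare e=(read a)=89 at depth 0
Step 7: declare d=(read c)=99 at depth 0
Step 8: declare a=(read e)=89 at depth 0
Step 9: declare b=(read a)=89 at depth 0
Step 10: enter scope (depth=1)
Visible at query point: a=89 b=89 c=99 d=99 e=89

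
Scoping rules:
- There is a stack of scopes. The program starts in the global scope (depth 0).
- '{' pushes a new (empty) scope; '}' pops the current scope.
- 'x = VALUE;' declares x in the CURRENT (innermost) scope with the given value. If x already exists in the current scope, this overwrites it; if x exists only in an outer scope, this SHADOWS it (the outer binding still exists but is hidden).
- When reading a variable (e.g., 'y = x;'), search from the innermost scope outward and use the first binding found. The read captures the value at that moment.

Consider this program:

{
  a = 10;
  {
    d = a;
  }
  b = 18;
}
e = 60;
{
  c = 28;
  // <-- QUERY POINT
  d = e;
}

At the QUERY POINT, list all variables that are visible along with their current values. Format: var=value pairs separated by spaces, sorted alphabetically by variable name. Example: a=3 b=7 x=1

Answer: c=28 e=60

Derivation:
Step 1: enter scope (depth=1)
Step 2: declare a=10 at depth 1
Step 3: enter scope (depth=2)
Step 4: declare d=(read a)=10 at depth 2
Step 5: exit scope (depth=1)
Step 6: declare b=18 at depth 1
Step 7: exit scope (depth=0)
Step 8: declare e=60 at depth 0
Step 9: enter scope (depth=1)
Step 10: declare c=28 at depth 1
Visible at query point: c=28 e=60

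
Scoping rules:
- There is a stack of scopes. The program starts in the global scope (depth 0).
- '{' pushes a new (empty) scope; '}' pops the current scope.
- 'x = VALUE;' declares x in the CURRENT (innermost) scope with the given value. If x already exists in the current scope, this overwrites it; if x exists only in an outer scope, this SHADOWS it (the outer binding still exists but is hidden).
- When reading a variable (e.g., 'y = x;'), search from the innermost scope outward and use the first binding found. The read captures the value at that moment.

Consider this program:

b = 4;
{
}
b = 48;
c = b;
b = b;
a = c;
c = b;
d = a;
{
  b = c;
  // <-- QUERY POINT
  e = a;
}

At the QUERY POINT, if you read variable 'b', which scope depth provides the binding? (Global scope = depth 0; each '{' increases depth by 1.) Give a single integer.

Answer: 1

Derivation:
Step 1: declare b=4 at depth 0
Step 2: enter scope (depth=1)
Step 3: exit scope (depth=0)
Step 4: declare b=48 at depth 0
Step 5: declare c=(read b)=48 at depth 0
Step 6: declare b=(read b)=48 at depth 0
Step 7: declare a=(read c)=48 at depth 0
Step 8: declare c=(read b)=48 at depth 0
Step 9: declare d=(read a)=48 at depth 0
Step 10: enter scope (depth=1)
Step 11: declare b=(read c)=48 at depth 1
Visible at query point: a=48 b=48 c=48 d=48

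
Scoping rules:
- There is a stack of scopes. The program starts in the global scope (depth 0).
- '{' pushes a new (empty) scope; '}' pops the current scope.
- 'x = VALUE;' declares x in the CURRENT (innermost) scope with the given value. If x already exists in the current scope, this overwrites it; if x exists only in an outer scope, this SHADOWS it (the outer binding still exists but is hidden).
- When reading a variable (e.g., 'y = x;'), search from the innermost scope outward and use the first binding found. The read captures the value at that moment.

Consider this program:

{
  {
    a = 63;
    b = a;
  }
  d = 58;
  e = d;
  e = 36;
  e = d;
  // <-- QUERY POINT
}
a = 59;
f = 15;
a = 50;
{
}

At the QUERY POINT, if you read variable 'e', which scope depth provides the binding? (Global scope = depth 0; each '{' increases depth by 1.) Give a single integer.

Step 1: enter scope (depth=1)
Step 2: enter scope (depth=2)
Step 3: declare a=63 at depth 2
Step 4: declare b=(read a)=63 at depth 2
Step 5: exit scope (depth=1)
Step 6: declare d=58 at depth 1
Step 7: declare e=(read d)=58 at depth 1
Step 8: declare e=36 at depth 1
Step 9: declare e=(read d)=58 at depth 1
Visible at query point: d=58 e=58

Answer: 1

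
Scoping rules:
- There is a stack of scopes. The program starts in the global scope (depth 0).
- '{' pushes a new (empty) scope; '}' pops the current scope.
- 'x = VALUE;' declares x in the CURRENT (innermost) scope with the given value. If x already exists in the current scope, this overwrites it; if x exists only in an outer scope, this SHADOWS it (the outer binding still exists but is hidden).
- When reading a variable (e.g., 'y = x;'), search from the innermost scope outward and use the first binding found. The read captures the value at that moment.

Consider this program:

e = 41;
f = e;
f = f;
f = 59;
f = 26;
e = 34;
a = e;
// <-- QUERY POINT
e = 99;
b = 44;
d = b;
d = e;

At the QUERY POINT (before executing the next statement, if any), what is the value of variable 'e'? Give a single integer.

Step 1: declare e=41 at depth 0
Step 2: declare f=(read e)=41 at depth 0
Step 3: declare f=(read f)=41 at depth 0
Step 4: declare f=59 at depth 0
Step 5: declare f=26 at depth 0
Step 6: declare e=34 at depth 0
Step 7: declare a=(read e)=34 at depth 0
Visible at query point: a=34 e=34 f=26

Answer: 34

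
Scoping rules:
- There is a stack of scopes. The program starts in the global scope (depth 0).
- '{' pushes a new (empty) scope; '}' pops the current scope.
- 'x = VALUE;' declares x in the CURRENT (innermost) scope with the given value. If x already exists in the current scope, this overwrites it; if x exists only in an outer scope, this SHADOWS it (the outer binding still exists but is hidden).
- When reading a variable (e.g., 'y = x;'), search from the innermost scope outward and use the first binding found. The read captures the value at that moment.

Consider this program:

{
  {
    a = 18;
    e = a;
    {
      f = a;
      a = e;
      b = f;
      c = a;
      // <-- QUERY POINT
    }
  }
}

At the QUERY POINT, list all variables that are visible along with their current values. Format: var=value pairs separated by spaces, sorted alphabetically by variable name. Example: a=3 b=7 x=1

Answer: a=18 b=18 c=18 e=18 f=18

Derivation:
Step 1: enter scope (depth=1)
Step 2: enter scope (depth=2)
Step 3: declare a=18 at depth 2
Step 4: declare e=(read a)=18 at depth 2
Step 5: enter scope (depth=3)
Step 6: declare f=(read a)=18 at depth 3
Step 7: declare a=(read e)=18 at depth 3
Step 8: declare b=(read f)=18 at depth 3
Step 9: declare c=(read a)=18 at depth 3
Visible at query point: a=18 b=18 c=18 e=18 f=18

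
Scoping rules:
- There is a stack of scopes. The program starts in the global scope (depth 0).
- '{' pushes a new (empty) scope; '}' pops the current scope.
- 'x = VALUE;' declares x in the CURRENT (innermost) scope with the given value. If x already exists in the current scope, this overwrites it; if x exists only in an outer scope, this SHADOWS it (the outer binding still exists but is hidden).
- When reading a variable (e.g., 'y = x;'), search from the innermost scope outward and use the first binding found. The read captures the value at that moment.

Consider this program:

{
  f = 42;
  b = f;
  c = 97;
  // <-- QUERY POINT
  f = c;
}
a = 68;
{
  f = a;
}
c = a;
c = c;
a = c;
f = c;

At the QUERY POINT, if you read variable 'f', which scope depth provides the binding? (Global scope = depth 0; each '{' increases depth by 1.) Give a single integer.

Answer: 1

Derivation:
Step 1: enter scope (depth=1)
Step 2: declare f=42 at depth 1
Step 3: declare b=(read f)=42 at depth 1
Step 4: declare c=97 at depth 1
Visible at query point: b=42 c=97 f=42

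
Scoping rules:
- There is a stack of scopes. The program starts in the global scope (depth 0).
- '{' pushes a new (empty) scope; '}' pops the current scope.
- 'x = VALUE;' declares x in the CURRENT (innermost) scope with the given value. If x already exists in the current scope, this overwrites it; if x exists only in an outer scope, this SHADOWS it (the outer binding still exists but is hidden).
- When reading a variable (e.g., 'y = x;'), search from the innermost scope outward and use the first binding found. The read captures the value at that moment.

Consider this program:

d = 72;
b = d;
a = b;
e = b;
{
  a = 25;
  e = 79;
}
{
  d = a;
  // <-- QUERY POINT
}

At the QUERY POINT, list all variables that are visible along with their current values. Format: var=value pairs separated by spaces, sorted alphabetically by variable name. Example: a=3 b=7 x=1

Step 1: declare d=72 at depth 0
Step 2: declare b=(read d)=72 at depth 0
Step 3: declare a=(read b)=72 at depth 0
Step 4: declare e=(read b)=72 at depth 0
Step 5: enter scope (depth=1)
Step 6: declare a=25 at depth 1
Step 7: declare e=79 at depth 1
Step 8: exit scope (depth=0)
Step 9: enter scope (depth=1)
Step 10: declare d=(read a)=72 at depth 1
Visible at query point: a=72 b=72 d=72 e=72

Answer: a=72 b=72 d=72 e=72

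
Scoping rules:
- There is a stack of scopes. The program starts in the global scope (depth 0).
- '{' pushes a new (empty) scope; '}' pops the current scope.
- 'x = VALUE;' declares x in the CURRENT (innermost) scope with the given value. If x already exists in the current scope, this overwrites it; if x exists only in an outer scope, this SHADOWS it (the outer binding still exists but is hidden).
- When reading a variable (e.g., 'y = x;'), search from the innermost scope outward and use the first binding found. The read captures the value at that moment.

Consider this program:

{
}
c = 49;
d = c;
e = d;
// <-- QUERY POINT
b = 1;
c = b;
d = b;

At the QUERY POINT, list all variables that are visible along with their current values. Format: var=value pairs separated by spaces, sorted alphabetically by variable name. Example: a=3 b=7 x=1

Step 1: enter scope (depth=1)
Step 2: exit scope (depth=0)
Step 3: declare c=49 at depth 0
Step 4: declare d=(read c)=49 at depth 0
Step 5: declare e=(read d)=49 at depth 0
Visible at query point: c=49 d=49 e=49

Answer: c=49 d=49 e=49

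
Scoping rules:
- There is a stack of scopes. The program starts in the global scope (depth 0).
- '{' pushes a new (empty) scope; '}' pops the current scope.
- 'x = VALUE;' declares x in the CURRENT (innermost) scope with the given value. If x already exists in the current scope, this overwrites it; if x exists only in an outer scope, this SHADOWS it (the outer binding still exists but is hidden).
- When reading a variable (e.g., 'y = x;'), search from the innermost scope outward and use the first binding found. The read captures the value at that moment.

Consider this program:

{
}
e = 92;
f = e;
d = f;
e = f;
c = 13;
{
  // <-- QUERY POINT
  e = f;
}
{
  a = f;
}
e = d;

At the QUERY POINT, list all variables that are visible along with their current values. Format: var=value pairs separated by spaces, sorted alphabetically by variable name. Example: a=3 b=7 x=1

Answer: c=13 d=92 e=92 f=92

Derivation:
Step 1: enter scope (depth=1)
Step 2: exit scope (depth=0)
Step 3: declare e=92 at depth 0
Step 4: declare f=(read e)=92 at depth 0
Step 5: declare d=(read f)=92 at depth 0
Step 6: declare e=(read f)=92 at depth 0
Step 7: declare c=13 at depth 0
Step 8: enter scope (depth=1)
Visible at query point: c=13 d=92 e=92 f=92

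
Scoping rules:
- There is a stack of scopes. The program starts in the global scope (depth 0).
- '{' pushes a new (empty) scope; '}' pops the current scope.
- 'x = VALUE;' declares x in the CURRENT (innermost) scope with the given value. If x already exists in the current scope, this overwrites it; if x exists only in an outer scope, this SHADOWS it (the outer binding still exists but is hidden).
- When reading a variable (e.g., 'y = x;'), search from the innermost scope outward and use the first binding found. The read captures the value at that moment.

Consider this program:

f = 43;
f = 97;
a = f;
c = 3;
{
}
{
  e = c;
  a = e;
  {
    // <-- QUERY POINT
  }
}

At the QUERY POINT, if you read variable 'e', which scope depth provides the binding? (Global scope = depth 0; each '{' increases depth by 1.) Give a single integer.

Answer: 1

Derivation:
Step 1: declare f=43 at depth 0
Step 2: declare f=97 at depth 0
Step 3: declare a=(read f)=97 at depth 0
Step 4: declare c=3 at depth 0
Step 5: enter scope (depth=1)
Step 6: exit scope (depth=0)
Step 7: enter scope (depth=1)
Step 8: declare e=(read c)=3 at depth 1
Step 9: declare a=(read e)=3 at depth 1
Step 10: enter scope (depth=2)
Visible at query point: a=3 c=3 e=3 f=97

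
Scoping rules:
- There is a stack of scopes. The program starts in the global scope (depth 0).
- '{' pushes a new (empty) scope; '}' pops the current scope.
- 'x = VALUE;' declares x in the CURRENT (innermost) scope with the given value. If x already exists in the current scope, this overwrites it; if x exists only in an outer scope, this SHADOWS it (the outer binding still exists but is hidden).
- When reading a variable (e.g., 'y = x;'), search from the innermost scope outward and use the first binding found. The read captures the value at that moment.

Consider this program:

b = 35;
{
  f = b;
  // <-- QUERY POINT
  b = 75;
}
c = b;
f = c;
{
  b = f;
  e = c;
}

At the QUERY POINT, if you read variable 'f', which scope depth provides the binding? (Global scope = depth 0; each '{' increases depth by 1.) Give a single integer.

Step 1: declare b=35 at depth 0
Step 2: enter scope (depth=1)
Step 3: declare f=(read b)=35 at depth 1
Visible at query point: b=35 f=35

Answer: 1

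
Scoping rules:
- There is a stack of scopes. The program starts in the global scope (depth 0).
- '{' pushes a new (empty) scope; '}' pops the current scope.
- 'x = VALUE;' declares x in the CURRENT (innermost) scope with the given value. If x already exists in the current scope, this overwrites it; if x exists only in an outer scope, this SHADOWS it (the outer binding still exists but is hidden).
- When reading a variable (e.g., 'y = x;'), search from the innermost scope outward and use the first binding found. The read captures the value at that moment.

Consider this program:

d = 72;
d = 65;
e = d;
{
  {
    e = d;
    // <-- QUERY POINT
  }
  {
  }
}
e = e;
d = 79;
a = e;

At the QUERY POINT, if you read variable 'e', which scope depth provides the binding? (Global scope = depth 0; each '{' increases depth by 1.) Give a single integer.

Step 1: declare d=72 at depth 0
Step 2: declare d=65 at depth 0
Step 3: declare e=(read d)=65 at depth 0
Step 4: enter scope (depth=1)
Step 5: enter scope (depth=2)
Step 6: declare e=(read d)=65 at depth 2
Visible at query point: d=65 e=65

Answer: 2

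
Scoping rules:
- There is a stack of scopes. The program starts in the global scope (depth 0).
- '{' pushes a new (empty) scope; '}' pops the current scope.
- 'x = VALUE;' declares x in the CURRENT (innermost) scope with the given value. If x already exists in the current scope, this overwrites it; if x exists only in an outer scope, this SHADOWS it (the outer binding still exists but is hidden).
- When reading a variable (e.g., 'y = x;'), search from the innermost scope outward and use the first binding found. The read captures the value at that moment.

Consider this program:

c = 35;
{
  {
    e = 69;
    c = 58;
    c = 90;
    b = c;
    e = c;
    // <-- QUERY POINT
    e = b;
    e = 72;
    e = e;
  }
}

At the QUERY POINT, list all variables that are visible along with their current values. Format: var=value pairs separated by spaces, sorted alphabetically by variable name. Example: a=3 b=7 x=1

Answer: b=90 c=90 e=90

Derivation:
Step 1: declare c=35 at depth 0
Step 2: enter scope (depth=1)
Step 3: enter scope (depth=2)
Step 4: declare e=69 at depth 2
Step 5: declare c=58 at depth 2
Step 6: declare c=90 at depth 2
Step 7: declare b=(read c)=90 at depth 2
Step 8: declare e=(read c)=90 at depth 2
Visible at query point: b=90 c=90 e=90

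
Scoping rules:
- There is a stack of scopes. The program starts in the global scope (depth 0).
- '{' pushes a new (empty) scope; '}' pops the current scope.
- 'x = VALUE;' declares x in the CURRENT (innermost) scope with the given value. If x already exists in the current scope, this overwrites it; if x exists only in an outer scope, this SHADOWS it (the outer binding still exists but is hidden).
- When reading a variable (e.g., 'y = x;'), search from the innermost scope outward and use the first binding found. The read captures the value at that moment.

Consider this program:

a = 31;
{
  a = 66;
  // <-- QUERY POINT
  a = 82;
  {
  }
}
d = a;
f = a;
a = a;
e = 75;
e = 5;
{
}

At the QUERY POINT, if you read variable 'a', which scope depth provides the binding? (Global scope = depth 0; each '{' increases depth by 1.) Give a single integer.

Answer: 1

Derivation:
Step 1: declare a=31 at depth 0
Step 2: enter scope (depth=1)
Step 3: declare a=66 at depth 1
Visible at query point: a=66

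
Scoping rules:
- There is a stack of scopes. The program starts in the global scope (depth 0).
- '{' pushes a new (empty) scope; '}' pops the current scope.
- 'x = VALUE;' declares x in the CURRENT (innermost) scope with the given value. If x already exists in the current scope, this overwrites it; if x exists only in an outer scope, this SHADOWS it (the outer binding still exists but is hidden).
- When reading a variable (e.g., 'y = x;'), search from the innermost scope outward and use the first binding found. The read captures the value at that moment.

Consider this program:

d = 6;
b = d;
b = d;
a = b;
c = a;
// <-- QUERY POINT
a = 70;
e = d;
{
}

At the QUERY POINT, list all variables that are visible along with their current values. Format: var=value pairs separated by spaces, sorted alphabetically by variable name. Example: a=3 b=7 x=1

Answer: a=6 b=6 c=6 d=6

Derivation:
Step 1: declare d=6 at depth 0
Step 2: declare b=(read d)=6 at depth 0
Step 3: declare b=(read d)=6 at depth 0
Step 4: declare a=(read b)=6 at depth 0
Step 5: declare c=(read a)=6 at depth 0
Visible at query point: a=6 b=6 c=6 d=6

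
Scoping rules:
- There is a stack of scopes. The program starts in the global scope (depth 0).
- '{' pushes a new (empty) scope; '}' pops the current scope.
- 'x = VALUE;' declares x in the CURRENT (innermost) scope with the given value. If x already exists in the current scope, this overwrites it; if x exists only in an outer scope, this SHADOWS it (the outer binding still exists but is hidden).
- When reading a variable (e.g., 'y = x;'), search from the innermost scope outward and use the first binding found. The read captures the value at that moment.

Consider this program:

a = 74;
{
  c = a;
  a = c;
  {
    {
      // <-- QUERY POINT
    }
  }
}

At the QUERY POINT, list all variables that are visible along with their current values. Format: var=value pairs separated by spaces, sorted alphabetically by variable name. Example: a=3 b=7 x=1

Answer: a=74 c=74

Derivation:
Step 1: declare a=74 at depth 0
Step 2: enter scope (depth=1)
Step 3: declare c=(read a)=74 at depth 1
Step 4: declare a=(read c)=74 at depth 1
Step 5: enter scope (depth=2)
Step 6: enter scope (depth=3)
Visible at query point: a=74 c=74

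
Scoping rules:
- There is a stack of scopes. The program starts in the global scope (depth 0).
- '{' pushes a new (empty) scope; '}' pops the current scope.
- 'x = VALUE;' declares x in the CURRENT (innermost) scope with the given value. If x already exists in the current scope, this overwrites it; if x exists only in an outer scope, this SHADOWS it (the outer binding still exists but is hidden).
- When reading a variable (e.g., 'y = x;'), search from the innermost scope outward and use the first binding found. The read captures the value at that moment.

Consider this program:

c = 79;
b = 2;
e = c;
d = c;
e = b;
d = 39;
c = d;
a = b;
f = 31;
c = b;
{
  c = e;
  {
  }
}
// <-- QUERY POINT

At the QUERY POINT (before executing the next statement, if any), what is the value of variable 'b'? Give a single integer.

Answer: 2

Derivation:
Step 1: declare c=79 at depth 0
Step 2: declare b=2 at depth 0
Step 3: declare e=(read c)=79 at depth 0
Step 4: declare d=(read c)=79 at depth 0
Step 5: declare e=(read b)=2 at depth 0
Step 6: declare d=39 at depth 0
Step 7: declare c=(read d)=39 at depth 0
Step 8: declare a=(read b)=2 at depth 0
Step 9: declare f=31 at depth 0
Step 10: declare c=(read b)=2 at depth 0
Step 11: enter scope (depth=1)
Step 12: declare c=(read e)=2 at depth 1
Step 13: enter scope (depth=2)
Step 14: exit scope (depth=1)
Step 15: exit scope (depth=0)
Visible at query point: a=2 b=2 c=2 d=39 e=2 f=31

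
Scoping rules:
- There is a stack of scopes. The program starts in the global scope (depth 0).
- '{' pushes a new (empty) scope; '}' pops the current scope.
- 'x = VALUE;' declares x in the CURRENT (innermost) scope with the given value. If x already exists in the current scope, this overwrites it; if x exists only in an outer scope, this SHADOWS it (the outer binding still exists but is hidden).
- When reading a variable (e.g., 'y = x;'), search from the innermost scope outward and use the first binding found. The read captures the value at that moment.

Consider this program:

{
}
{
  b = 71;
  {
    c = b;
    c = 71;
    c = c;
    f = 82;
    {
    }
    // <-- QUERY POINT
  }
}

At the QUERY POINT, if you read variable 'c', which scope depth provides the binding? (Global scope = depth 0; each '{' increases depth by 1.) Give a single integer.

Step 1: enter scope (depth=1)
Step 2: exit scope (depth=0)
Step 3: enter scope (depth=1)
Step 4: declare b=71 at depth 1
Step 5: enter scope (depth=2)
Step 6: declare c=(read b)=71 at depth 2
Step 7: declare c=71 at depth 2
Step 8: declare c=(read c)=71 at depth 2
Step 9: declare f=82 at depth 2
Step 10: enter scope (depth=3)
Step 11: exit scope (depth=2)
Visible at query point: b=71 c=71 f=82

Answer: 2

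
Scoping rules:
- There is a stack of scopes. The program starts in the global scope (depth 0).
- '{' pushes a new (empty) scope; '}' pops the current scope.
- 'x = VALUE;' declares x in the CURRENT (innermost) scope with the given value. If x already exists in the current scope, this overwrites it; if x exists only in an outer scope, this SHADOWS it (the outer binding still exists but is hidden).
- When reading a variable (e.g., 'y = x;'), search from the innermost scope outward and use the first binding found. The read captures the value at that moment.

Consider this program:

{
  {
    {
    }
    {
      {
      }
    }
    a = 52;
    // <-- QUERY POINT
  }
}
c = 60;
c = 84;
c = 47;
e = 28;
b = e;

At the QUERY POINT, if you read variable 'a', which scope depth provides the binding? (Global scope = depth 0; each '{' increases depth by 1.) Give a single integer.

Answer: 2

Derivation:
Step 1: enter scope (depth=1)
Step 2: enter scope (depth=2)
Step 3: enter scope (depth=3)
Step 4: exit scope (depth=2)
Step 5: enter scope (depth=3)
Step 6: enter scope (depth=4)
Step 7: exit scope (depth=3)
Step 8: exit scope (depth=2)
Step 9: declare a=52 at depth 2
Visible at query point: a=52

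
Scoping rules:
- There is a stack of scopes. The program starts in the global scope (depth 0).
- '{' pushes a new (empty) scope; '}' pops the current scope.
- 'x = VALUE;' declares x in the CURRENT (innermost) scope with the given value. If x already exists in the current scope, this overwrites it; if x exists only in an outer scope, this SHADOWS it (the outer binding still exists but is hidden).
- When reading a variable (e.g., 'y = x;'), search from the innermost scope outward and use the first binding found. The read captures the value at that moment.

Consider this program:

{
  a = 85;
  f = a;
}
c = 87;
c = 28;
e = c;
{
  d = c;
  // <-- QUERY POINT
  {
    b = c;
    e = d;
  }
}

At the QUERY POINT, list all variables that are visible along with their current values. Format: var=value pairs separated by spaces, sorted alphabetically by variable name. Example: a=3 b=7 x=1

Answer: c=28 d=28 e=28

Derivation:
Step 1: enter scope (depth=1)
Step 2: declare a=85 at depth 1
Step 3: declare f=(read a)=85 at depth 1
Step 4: exit scope (depth=0)
Step 5: declare c=87 at depth 0
Step 6: declare c=28 at depth 0
Step 7: declare e=(read c)=28 at depth 0
Step 8: enter scope (depth=1)
Step 9: declare d=(read c)=28 at depth 1
Visible at query point: c=28 d=28 e=28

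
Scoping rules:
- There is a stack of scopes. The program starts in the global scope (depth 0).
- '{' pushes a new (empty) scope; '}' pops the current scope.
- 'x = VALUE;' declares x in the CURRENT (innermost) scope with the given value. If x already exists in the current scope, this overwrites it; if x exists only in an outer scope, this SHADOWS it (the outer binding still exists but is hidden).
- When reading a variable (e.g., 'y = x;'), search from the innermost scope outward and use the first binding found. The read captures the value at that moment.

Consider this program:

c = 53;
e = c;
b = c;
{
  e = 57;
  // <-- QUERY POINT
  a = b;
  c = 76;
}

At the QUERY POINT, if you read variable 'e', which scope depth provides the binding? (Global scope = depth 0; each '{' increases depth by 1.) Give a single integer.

Answer: 1

Derivation:
Step 1: declare c=53 at depth 0
Step 2: declare e=(read c)=53 at depth 0
Step 3: declare b=(read c)=53 at depth 0
Step 4: enter scope (depth=1)
Step 5: declare e=57 at depth 1
Visible at query point: b=53 c=53 e=57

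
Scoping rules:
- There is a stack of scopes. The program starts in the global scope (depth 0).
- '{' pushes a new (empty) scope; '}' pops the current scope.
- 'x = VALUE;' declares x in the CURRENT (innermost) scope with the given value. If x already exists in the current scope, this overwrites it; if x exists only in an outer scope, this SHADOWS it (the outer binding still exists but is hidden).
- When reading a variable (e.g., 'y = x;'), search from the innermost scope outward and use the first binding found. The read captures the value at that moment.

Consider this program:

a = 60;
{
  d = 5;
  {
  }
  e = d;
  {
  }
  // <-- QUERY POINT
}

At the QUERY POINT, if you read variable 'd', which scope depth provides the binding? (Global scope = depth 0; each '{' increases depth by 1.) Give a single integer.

Answer: 1

Derivation:
Step 1: declare a=60 at depth 0
Step 2: enter scope (depth=1)
Step 3: declare d=5 at depth 1
Step 4: enter scope (depth=2)
Step 5: exit scope (depth=1)
Step 6: declare e=(read d)=5 at depth 1
Step 7: enter scope (depth=2)
Step 8: exit scope (depth=1)
Visible at query point: a=60 d=5 e=5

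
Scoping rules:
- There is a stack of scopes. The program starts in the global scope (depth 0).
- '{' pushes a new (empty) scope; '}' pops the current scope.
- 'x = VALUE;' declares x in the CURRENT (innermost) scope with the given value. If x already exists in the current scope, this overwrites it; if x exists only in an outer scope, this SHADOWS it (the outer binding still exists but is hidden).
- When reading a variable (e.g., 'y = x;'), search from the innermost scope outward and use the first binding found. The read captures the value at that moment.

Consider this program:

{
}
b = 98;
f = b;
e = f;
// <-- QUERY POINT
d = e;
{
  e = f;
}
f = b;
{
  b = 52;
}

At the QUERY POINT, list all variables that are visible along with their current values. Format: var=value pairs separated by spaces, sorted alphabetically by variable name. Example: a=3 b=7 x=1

Step 1: enter scope (depth=1)
Step 2: exit scope (depth=0)
Step 3: declare b=98 at depth 0
Step 4: declare f=(read b)=98 at depth 0
Step 5: declare e=(read f)=98 at depth 0
Visible at query point: b=98 e=98 f=98

Answer: b=98 e=98 f=98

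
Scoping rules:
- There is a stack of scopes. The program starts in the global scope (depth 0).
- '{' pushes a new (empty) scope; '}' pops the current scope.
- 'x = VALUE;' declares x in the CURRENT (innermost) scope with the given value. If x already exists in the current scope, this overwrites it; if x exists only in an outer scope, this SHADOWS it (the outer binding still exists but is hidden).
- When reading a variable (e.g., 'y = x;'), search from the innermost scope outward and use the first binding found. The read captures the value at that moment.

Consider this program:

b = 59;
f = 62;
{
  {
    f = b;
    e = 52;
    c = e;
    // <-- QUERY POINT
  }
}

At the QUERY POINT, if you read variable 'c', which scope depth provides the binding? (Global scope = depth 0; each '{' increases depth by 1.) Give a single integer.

Answer: 2

Derivation:
Step 1: declare b=59 at depth 0
Step 2: declare f=62 at depth 0
Step 3: enter scope (depth=1)
Step 4: enter scope (depth=2)
Step 5: declare f=(read b)=59 at depth 2
Step 6: declare e=52 at depth 2
Step 7: declare c=(read e)=52 at depth 2
Visible at query point: b=59 c=52 e=52 f=59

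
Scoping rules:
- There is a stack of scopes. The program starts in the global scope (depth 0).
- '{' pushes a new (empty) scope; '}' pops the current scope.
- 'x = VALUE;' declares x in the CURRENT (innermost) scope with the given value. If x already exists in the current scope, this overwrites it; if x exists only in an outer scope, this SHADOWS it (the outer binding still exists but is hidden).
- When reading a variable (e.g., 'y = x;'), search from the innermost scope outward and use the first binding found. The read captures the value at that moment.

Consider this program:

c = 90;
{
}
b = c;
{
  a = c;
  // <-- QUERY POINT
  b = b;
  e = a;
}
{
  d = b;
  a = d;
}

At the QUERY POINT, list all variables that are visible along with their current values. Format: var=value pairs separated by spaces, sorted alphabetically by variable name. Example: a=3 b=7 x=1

Answer: a=90 b=90 c=90

Derivation:
Step 1: declare c=90 at depth 0
Step 2: enter scope (depth=1)
Step 3: exit scope (depth=0)
Step 4: declare b=(read c)=90 at depth 0
Step 5: enter scope (depth=1)
Step 6: declare a=(read c)=90 at depth 1
Visible at query point: a=90 b=90 c=90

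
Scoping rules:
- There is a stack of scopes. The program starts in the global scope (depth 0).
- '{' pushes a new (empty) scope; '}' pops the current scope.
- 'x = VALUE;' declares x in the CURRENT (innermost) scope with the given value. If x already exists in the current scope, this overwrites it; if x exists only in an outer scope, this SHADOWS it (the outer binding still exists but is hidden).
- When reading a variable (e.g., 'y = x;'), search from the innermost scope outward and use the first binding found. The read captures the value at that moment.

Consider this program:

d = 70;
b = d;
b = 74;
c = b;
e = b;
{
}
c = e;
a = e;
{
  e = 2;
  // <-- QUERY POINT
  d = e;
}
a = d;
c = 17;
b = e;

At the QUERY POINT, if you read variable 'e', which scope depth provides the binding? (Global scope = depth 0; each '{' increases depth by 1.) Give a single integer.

Answer: 1

Derivation:
Step 1: declare d=70 at depth 0
Step 2: declare b=(read d)=70 at depth 0
Step 3: declare b=74 at depth 0
Step 4: declare c=(read b)=74 at depth 0
Step 5: declare e=(read b)=74 at depth 0
Step 6: enter scope (depth=1)
Step 7: exit scope (depth=0)
Step 8: declare c=(read e)=74 at depth 0
Step 9: declare a=(read e)=74 at depth 0
Step 10: enter scope (depth=1)
Step 11: declare e=2 at depth 1
Visible at query point: a=74 b=74 c=74 d=70 e=2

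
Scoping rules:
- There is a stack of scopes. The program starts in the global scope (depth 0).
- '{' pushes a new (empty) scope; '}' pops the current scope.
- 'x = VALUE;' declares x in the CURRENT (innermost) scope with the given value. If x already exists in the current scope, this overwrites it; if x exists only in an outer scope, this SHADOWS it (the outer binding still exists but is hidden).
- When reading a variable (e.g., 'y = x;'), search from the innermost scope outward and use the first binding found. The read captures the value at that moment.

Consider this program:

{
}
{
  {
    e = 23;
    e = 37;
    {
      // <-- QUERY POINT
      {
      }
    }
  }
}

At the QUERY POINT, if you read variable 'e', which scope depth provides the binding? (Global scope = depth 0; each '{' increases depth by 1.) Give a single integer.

Step 1: enter scope (depth=1)
Step 2: exit scope (depth=0)
Step 3: enter scope (depth=1)
Step 4: enter scope (depth=2)
Step 5: declare e=23 at depth 2
Step 6: declare e=37 at depth 2
Step 7: enter scope (depth=3)
Visible at query point: e=37

Answer: 2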